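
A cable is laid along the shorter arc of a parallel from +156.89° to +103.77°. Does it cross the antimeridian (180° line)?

Signed shortest Δλ = ((103.77 − 156.89 + 180) mod 360) − 180 = -53.12°.
Going west by 53.12° from +156.89° reaches +103.77° without touching 180°.

No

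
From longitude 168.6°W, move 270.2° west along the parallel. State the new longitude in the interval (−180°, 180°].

78.8°W

Start at -168.6°; shift −270.2° → -438.8°.
-438.8° lies outside (−180°, 180°]; add 360° → -78.8°.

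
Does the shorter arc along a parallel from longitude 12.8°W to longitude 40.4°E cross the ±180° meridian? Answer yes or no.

Signed shortest Δλ = ((40.4 − -12.8 + 180) mod 360) − 180 = 53.2°.
Going east by 53.2° from -12.8° reaches +40.4° without touching 180°.

No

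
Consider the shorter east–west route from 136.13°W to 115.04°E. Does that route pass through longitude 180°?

Yes

Naïve |115.04 − -136.13| = 251.17° > 180°, so the shorter arc goes the other way round — across 180°.
Signed shortest Δλ = ((115.04 − -136.13 + 180) mod 360) − 180 = -108.83°.
Going west by 108.83° from -136.13° passes through 180° before reaching +115.04°.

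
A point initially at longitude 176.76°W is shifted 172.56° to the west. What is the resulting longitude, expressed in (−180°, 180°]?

10.68°E

Start at -176.76°; shift −172.56° → -349.32°.
-349.32° lies outside (−180°, 180°]; add 360° → +10.68°.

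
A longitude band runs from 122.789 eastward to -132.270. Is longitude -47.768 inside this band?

Band width going east from +122.789° to -132.270°: ((-132.270 − 122.789) mod 360) = 104.941°.
Offset of -47.768° east of the west edge: ((-47.768 − 122.789) mod 360) = 189.443°.
189.443° > 104.941° ⇒ outside.

No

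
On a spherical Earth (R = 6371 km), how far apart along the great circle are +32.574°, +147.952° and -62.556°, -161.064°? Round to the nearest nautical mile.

Δλ = -161.064 − 147.952 = -309.016°; wrapped into (−180°, 180°]: 50.984°.
Δφ = -62.556 − 32.574 = -95.130°.
a = sin²(Δφ/2) + cos φ₁ · cos φ₂ · sin²(Δλ/2) = 0.616649.
c = 2·atan2(√a, √(1−a)) = 1.80626 rad → d = 6371·c ≈ 11507.70 km ≈ 6213.66 nmi.

6214 nmi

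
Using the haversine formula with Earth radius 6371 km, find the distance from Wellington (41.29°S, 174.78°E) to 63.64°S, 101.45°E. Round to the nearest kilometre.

Δλ = 101.45 − 174.78 = -73.33°.
Δφ = -63.64 − -41.29 = -22.35°.
a = sin²(Δφ/2) + cos φ₁ · cos φ₂ · sin²(Δλ/2) = 0.156520.
c = 2·atan2(√a, √(1−a)) = 0.81350 rad → d = 6371·c ≈ 5182.80 km.

5183 km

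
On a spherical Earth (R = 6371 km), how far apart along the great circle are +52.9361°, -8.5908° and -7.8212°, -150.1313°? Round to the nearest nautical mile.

Δλ = -150.1313 − -8.5908 = -141.5405°.
Δφ = -7.8212 − 52.9361 = -60.7573°.
a = sin²(Δφ/2) + cos φ₁ · cos φ₂ · sin²(Δλ/2) = 0.788073.
c = 2·atan2(√a, √(1−a)) = 2.18480 rad → d = 6371·c ≈ 13919.37 km ≈ 7515.86 nmi.

7516 nmi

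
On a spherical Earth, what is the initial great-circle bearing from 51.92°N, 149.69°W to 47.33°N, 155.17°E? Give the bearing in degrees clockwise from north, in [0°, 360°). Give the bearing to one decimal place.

285.0°

Δλ = 155.17 − -149.69 = 304.86°; wrapped into (−180°, 180°]: -55.14°.
θ = atan2( sin Δλ · cos φ₂ , cos φ₁ · sin φ₂ − sin φ₁ · cos φ₂ · cos Δλ )
  = atan2(-0.55615, 0.14855) = -75.046° → normalised to [0°, 360°): 284.954°.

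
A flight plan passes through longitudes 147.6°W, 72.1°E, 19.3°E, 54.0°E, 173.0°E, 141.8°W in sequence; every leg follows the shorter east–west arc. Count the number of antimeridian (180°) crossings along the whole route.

2

Leg 1: -147.6° → +72.1°, shortest Δλ = -140.3° (west) — crosses 180°.
Leg 2: +72.1° → +19.3°, shortest Δλ = -52.8° (west) — does not cross 180°.
Leg 3: +19.3° → +54.0°, shortest Δλ = 34.7° (east) — does not cross 180°.
Leg 4: +54.0° → +173.0°, shortest Δλ = 119.0° (east) — does not cross 180°.
Leg 5: +173.0° → -141.8°, shortest Δλ = 45.2° (east) — crosses 180°.
Total crossings: 2.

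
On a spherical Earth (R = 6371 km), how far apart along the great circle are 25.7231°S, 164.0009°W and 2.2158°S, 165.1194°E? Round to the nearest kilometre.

4211 km

Δλ = 165.1194 − -164.0009 = 329.1203°; wrapped into (−180°, 180°]: -30.8797°.
Δφ = -2.2158 − -25.7231 = 23.5073°.
a = sin²(Δφ/2) + cos φ₁ · cos φ₂ · sin²(Δλ/2) = 0.105301.
c = 2·atan2(√a, √(1−a)) = 0.66097 rad → d = 6371·c ≈ 4211.02 km.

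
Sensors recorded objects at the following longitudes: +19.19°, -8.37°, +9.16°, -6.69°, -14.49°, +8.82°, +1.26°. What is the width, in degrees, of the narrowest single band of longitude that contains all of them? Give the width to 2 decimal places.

33.68°

Sort the longitudes: -14.49°, -8.37°, -6.69°, +1.26°, +8.82°, +9.16°, +19.19°.
Eastward gaps between consecutive values (wrapping around): 6.12°, 1.68°, 7.95°, 7.56°, 0.34°, 10.03°, 326.32°.
Largest gap = 326.32° ⇒ minimal covering band is its complement: 360° − 326.32° = 33.68°.
Band runs from -14.49° eastward to +19.19°.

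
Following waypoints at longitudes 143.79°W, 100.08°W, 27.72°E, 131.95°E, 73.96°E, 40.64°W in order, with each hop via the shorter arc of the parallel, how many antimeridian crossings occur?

Leg 1: -143.79° → -100.08°, shortest Δλ = 43.71° (east) — does not cross 180°.
Leg 2: -100.08° → +27.72°, shortest Δλ = 127.8° (east) — does not cross 180°.
Leg 3: +27.72° → +131.95°, shortest Δλ = 104.23° (east) — does not cross 180°.
Leg 4: +131.95° → +73.96°, shortest Δλ = -57.99° (west) — does not cross 180°.
Leg 5: +73.96° → -40.64°, shortest Δλ = -114.6° (west) — does not cross 180°.
Total crossings: 0.

0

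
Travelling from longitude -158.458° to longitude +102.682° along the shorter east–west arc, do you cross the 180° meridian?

Naïve |102.682 − -158.458| = 261.14° > 180°, so the shorter arc goes the other way round — across 180°.
Signed shortest Δλ = ((102.682 − -158.458 + 180) mod 360) − 180 = -98.86°.
Going west by 98.86° from -158.458° passes through 180° before reaching +102.682°.

Yes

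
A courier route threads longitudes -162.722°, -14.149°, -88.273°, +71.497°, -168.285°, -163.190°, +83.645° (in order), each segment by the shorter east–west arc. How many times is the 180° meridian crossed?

Leg 1: -162.722° → -14.149°, shortest Δλ = 148.573° (east) — does not cross 180°.
Leg 2: -14.149° → -88.273°, shortest Δλ = -74.124° (west) — does not cross 180°.
Leg 3: -88.273° → +71.497°, shortest Δλ = 159.77° (east) — does not cross 180°.
Leg 4: +71.497° → -168.285°, shortest Δλ = 120.218° (east) — crosses 180°.
Leg 5: -168.285° → -163.190°, shortest Δλ = 5.095° (east) — does not cross 180°.
Leg 6: -163.190° → +83.645°, shortest Δλ = -113.165° (west) — crosses 180°.
Total crossings: 2.

2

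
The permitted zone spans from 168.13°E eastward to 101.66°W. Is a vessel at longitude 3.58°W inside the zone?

Band width going east from +168.13° to -101.66°: ((-101.66 − 168.13) mod 360) = 90.21°.
Offset of -3.58° east of the west edge: ((-3.58 − 168.13) mod 360) = 188.29°.
188.29° > 90.21° ⇒ outside.

No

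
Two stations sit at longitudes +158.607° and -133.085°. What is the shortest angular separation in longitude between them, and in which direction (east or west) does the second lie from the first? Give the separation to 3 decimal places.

68.308° east

Raw difference: -133.085 − 158.607 = -291.692°.
Normalise into (−180°, 180°]: -291.692° + 360° = 68.308°.
Positive ⇒ the second point lies to the east; separation 68.308°.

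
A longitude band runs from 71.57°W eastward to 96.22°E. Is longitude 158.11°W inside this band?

Band width going east from -71.57° to +96.22°: ((96.22 − -71.57) mod 360) = 167.79°.
Offset of -158.11° east of the west edge: ((-158.11 − -71.57) mod 360) = 273.46°.
273.46° > 167.79° ⇒ outside.

No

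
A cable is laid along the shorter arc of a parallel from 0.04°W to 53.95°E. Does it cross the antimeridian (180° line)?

Signed shortest Δλ = ((53.95 − -0.04 + 180) mod 360) − 180 = 53.99°.
Going east by 53.99° from -0.04° reaches +53.95° without touching 180°.

No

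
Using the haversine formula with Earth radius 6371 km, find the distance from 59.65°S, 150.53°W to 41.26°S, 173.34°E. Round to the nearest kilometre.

Δλ = 173.34 − -150.53 = 323.87°; wrapped into (−180°, 180°]: -36.13°.
Δφ = -41.26 − -59.65 = 18.39°.
a = sin²(Δφ/2) + cos φ₁ · cos φ₂ · sin²(Δλ/2) = 0.062059.
c = 2·atan2(√a, √(1−a)) = 0.50354 rad → d = 6371·c ≈ 3208.02 km.

3208 km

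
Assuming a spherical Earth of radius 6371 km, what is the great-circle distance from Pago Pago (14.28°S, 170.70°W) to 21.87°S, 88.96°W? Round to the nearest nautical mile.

Δλ = -88.96 − -170.70 = 81.74°.
Δφ = -21.87 − -14.28 = -7.59°.
a = sin²(Δφ/2) + cos φ₁ · cos φ₂ · sin²(Δλ/2) = 0.389456.
c = 2·atan2(√a, √(1−a)) = 1.34787 rad → d = 6371·c ≈ 8587.26 km ≈ 4636.75 nmi.

4637 nmi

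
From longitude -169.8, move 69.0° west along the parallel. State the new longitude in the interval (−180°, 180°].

+121.2°

Start at -169.8°; shift −69.0° → -238.8°.
-238.8° lies outside (−180°, 180°]; add 360° → +121.2°.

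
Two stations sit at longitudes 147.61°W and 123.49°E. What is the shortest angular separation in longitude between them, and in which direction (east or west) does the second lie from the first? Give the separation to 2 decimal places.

Raw difference: 123.49 − -147.61 = 271.1°.
Normalise into (−180°, 180°]: 271.1° − 360° = -88.9°.
Negative ⇒ the second point lies to the west; separation 88.90°.

88.90° west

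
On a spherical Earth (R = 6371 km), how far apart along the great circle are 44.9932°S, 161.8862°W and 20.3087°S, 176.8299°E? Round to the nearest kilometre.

3369 km

Δλ = 176.8299 − -161.8862 = 338.7161°; wrapped into (−180°, 180°]: -21.2839°.
Δφ = -20.3087 − -44.9932 = 24.6845°.
a = sin²(Δφ/2) + cos φ₁ · cos φ₂ · sin²(Δλ/2) = 0.068308.
c = 2·atan2(√a, √(1−a)) = 0.52886 rad → d = 6371·c ≈ 3369.35 km.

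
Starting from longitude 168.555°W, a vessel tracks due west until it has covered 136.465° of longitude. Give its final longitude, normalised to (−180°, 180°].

54.980°E

Start at -168.555°; shift −136.465° → -305.020°.
-305.020° lies outside (−180°, 180°]; add 360° → +54.980°.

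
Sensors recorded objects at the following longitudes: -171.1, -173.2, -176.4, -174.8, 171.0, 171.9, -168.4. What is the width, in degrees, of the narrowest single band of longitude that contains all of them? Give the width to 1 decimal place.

Sort the longitudes: -176.4°, -174.8°, -173.2°, -171.1°, -168.4°, +171.0°, +171.9°.
Eastward gaps between consecutive values (wrapping around): 1.6°, 1.6°, 2.1°, 2.7°, 339.4°, 0.9°, 11.7°.
Largest gap = 339.4° ⇒ minimal covering band is its complement: 360° − 339.4° = 20.6°.
Band runs from +171.0° eastward to -168.4°, crossing the antimeridian.

20.6°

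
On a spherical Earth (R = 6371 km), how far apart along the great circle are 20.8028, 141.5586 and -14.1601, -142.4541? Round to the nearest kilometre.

Δλ = -142.4541 − 141.5586 = -284.0127°; wrapped into (−180°, 180°]: 75.9873°.
Δφ = -14.1601 − 20.8028 = -34.9629°.
a = sin²(Δφ/2) + cos φ₁ · cos φ₂ · sin²(Δλ/2) = 0.433704.
c = 2·atan2(√a, √(1−a)) = 1.43781 rad → d = 6371·c ≈ 9160.30 km.

9160 km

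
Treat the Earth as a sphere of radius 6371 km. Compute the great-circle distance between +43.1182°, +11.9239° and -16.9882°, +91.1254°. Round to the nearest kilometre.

10447 km

Δλ = 91.1254 − 11.9239 = 79.2015°.
Δφ = -16.9882 − 43.1182 = -60.1064°.
a = sin²(Δφ/2) + cos φ₁ · cos φ₂ · sin²(Δλ/2) = 0.534456.
c = 2·atan2(√a, √(1−a)) = 1.63976 rad → d = 6371·c ≈ 10446.93 km.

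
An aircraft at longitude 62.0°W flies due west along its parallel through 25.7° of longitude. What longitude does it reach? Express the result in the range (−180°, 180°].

Start at -62.0°; shift −25.7° → -87.7°.
-87.7° already lies in (−180°, 180°].

87.7°W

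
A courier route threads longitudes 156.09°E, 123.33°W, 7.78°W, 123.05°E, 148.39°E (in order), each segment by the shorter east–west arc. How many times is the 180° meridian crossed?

1

Leg 1: +156.09° → -123.33°, shortest Δλ = 80.58° (east) — crosses 180°.
Leg 2: -123.33° → -7.78°, shortest Δλ = 115.55° (east) — does not cross 180°.
Leg 3: -7.78° → +123.05°, shortest Δλ = 130.83° (east) — does not cross 180°.
Leg 4: +123.05° → +148.39°, shortest Δλ = 25.34° (east) — does not cross 180°.
Total crossings: 1.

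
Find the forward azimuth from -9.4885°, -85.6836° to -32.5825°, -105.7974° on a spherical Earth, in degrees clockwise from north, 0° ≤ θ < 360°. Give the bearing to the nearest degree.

Δλ = -105.7974 − -85.6836 = -20.1138°.
θ = atan2( sin Δλ · cos φ₂ , cos φ₁ · sin φ₂ − sin φ₁ · cos φ₂ · cos Δλ )
  = atan2(-0.28976, -0.40071) = -144.128° → normalised to [0°, 360°): 215.872°.

216°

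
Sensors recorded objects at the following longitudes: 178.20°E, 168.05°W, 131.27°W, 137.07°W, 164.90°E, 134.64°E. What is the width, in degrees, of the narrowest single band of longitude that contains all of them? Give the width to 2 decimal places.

Sort the longitudes: -168.05°, -137.07°, -131.27°, +134.64°, +164.90°, +178.20°.
Eastward gaps between consecutive values (wrapping around): 30.98°, 5.80°, 265.91°, 30.26°, 13.30°, 13.75°.
Largest gap = 265.91° ⇒ minimal covering band is its complement: 360° − 265.91° = 94.09°.
Band runs from +134.64° eastward to -131.27°, crossing the antimeridian.

94.09°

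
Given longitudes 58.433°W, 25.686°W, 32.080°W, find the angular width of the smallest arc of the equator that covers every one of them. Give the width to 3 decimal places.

32.747°

Sort the longitudes: -58.433°, -32.080°, -25.686°.
Eastward gaps between consecutive values (wrapping around): 26.353°, 6.394°, 327.253°.
Largest gap = 327.253° ⇒ minimal covering band is its complement: 360° − 327.253° = 32.747°.
Band runs from -58.433° eastward to -25.686°.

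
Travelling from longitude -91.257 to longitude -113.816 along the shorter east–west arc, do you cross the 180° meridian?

Signed shortest Δλ = ((-113.816 − -91.257 + 180) mod 360) − 180 = -22.559°.
Going west by 22.559° from -91.257° reaches -113.816° without touching 180°.

No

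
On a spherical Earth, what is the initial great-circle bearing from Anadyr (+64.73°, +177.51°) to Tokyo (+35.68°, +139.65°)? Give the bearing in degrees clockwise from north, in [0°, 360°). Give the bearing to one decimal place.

Δλ = 139.65 − 177.51 = -37.86°.
θ = atan2( sin Δλ · cos φ₂ , cos φ₁ · sin φ₂ − sin φ₁ · cos φ₂ · cos Δλ )
  = atan2(-0.49853, -0.33096) = -123.579° → normalised to [0°, 360°): 236.421°.

236.4°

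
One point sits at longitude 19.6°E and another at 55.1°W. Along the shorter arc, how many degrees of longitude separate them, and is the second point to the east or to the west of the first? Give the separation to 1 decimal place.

Raw difference: -55.1 − 19.6 = -74.7°.
Normalise into (−180°, 180°]: -74.7° stays -74.7°.
Negative ⇒ the second point lies to the west; separation 74.7°.

74.7° west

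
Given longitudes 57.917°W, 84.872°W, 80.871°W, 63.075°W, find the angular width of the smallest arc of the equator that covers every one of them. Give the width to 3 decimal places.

Sort the longitudes: -84.872°, -80.871°, -63.075°, -57.917°.
Eastward gaps between consecutive values (wrapping around): 4.001°, 17.796°, 5.158°, 333.045°.
Largest gap = 333.045° ⇒ minimal covering band is its complement: 360° − 333.045° = 26.955°.
Band runs from -84.872° eastward to -57.917°.

26.955°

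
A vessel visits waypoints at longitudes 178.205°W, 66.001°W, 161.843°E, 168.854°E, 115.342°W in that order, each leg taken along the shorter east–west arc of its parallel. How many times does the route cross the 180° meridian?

2

Leg 1: -178.205° → -66.001°, shortest Δλ = 112.204° (east) — does not cross 180°.
Leg 2: -66.001° → +161.843°, shortest Δλ = -132.156° (west) — crosses 180°.
Leg 3: +161.843° → +168.854°, shortest Δλ = 7.011° (east) — does not cross 180°.
Leg 4: +168.854° → -115.342°, shortest Δλ = 75.804° (east) — crosses 180°.
Total crossings: 2.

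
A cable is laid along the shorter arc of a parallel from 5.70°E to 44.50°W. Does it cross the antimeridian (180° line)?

Signed shortest Δλ = ((-44.50 − 5.70 + 180) mod 360) − 180 = -50.2°.
Going west by 50.2° from +5.70° reaches -44.50° without touching 180°.

No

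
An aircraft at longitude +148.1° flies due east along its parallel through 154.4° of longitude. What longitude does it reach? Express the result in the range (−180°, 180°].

Start at +148.1°; shift +154.4° → +302.5°.
+302.5° lies outside (−180°, 180°]; subtract 360° → -57.5°.

-57.5°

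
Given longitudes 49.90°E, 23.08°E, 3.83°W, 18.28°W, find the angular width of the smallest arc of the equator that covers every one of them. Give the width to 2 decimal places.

Sort the longitudes: -18.28°, -3.83°, +23.08°, +49.90°.
Eastward gaps between consecutive values (wrapping around): 14.45°, 26.91°, 26.82°, 291.82°.
Largest gap = 291.82° ⇒ minimal covering band is its complement: 360° − 291.82° = 68.18°.
Band runs from -18.28° eastward to +49.90°.

68.18°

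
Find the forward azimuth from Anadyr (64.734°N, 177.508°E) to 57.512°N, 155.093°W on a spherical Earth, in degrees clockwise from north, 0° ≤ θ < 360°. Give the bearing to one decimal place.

Δλ = -155.093 − 177.508 = -332.601°; wrapped into (−180°, 180°]: 27.399°.
θ = atan2( sin Δλ · cos φ₂ , cos φ₁ · sin φ₂ − sin φ₁ · cos φ₂ · cos Δλ )
  = atan2(0.24718, -0.07123) = 106.075° → normalised to [0°, 360°): 106.075°.

106.1°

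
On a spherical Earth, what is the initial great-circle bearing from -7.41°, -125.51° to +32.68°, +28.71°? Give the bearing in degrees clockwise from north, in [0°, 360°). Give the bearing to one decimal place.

Δλ = 28.71 − -125.51 = 154.22°.
θ = atan2( sin Δλ · cos φ₂ , cos φ₁ · sin φ₂ − sin φ₁ · cos φ₂ · cos Δλ )
  = atan2(0.36607, 0.43769) = 39.908° → normalised to [0°, 360°): 39.908°.

39.9°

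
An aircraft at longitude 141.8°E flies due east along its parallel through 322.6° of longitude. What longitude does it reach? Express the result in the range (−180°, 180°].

Start at +141.8°; shift +322.6° → +464.4°.
+464.4° lies outside (−180°, 180°]; subtract 360° → +104.4°.

104.4°E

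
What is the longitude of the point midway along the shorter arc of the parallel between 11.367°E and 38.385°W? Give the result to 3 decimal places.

13.509°W

Signed shortest Δλ from +11.367° to -38.385° is -49.752°.
Midpoint longitude = +11.367° + (-49.752°)/2 = +11.367° − 24.876° = -13.509°.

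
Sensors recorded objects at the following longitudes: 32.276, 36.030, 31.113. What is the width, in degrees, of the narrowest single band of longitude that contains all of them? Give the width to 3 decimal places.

4.917°

Sort the longitudes: +31.113°, +32.276°, +36.030°.
Eastward gaps between consecutive values (wrapping around): 1.163°, 3.754°, 355.083°.
Largest gap = 355.083° ⇒ minimal covering band is its complement: 360° − 355.083° = 4.917°.
Band runs from +31.113° eastward to +36.030°.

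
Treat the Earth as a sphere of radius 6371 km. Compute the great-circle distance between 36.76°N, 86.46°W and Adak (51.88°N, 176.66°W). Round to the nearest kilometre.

Δλ = -176.66 − -86.46 = -90.20°.
Δφ = 51.88 − 36.76 = 15.12°.
a = sin²(Δφ/2) + cos φ₁ · cos φ₂ · sin²(Δλ/2) = 0.265451.
c = 2·atan2(√a, √(1−a)) = 1.08253 rad → d = 6371·c ≈ 6896.79 km.

6897 km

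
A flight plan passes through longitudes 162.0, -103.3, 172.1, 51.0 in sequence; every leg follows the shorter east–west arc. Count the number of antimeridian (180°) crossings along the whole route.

2

Leg 1: +162.0° → -103.3°, shortest Δλ = 94.7° (east) — crosses 180°.
Leg 2: -103.3° → +172.1°, shortest Δλ = -84.6° (west) — crosses 180°.
Leg 3: +172.1° → +51.0°, shortest Δλ = -121.1° (west) — does not cross 180°.
Total crossings: 2.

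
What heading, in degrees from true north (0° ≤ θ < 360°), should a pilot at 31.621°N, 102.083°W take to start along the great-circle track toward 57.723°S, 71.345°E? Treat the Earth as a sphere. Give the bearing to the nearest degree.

172°

Δλ = 71.345 − -102.083 = 173.428°.
θ = atan2( sin Δλ · cos φ₂ , cos φ₁ · sin φ₂ − sin φ₁ · cos φ₂ · cos Δλ )
  = atan2(0.06112, -0.44181) = 172.124° → normalised to [0°, 360°): 172.124°.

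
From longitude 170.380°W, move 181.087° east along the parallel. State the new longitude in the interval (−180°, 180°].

10.707°E

Start at -170.380°; shift +181.087° → +10.707°.
+10.707° already lies in (−180°, 180°].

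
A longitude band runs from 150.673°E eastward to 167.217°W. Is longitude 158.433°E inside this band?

Yes

Band width going east from +150.673° to -167.217°: ((-167.217 − 150.673) mod 360) = 42.110°.
Offset of +158.433° east of the west edge: ((158.433 − 150.673) mod 360) = 7.760°.
7.760° ≤ 42.110° ⇒ inside.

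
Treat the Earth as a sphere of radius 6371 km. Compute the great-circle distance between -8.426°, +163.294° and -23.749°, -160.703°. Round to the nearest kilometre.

Δλ = -160.703 − 163.294 = -323.997°; wrapped into (−180°, 180°]: 36.003°.
Δφ = -23.749 − -8.426 = -15.323°.
a = sin²(Δφ/2) + cos φ₁ · cos φ₂ · sin²(Δλ/2) = 0.104250.
c = 2·atan2(√a, √(1−a)) = 0.65754 rad → d = 6371·c ≈ 4189.17 km.

4189 km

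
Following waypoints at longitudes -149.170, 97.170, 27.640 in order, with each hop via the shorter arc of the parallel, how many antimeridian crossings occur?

Leg 1: -149.170° → +97.170°, shortest Δλ = -113.66° (west) — crosses 180°.
Leg 2: +97.170° → +27.640°, shortest Δλ = -69.53° (west) — does not cross 180°.
Total crossings: 1.

1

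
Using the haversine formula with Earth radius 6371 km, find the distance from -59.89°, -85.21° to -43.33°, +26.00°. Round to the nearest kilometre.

Δλ = 26.00 − -85.21 = 111.21°.
Δφ = -43.33 − -59.89 = 16.56°.
a = sin²(Δφ/2) + cos φ₁ · cos φ₂ · sin²(Δλ/2) = 0.269208.
c = 2·atan2(√a, √(1−a)) = 1.09102 rad → d = 6371·c ≈ 6950.86 km.

6951 km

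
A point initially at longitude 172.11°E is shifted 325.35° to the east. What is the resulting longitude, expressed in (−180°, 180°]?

137.46°E

Start at +172.11°; shift +325.35° → +497.46°.
+497.46° lies outside (−180°, 180°]; subtract 360° → +137.46°.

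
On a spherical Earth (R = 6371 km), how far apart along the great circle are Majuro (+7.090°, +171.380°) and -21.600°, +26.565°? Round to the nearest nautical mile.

8591 nmi

Δλ = 26.565 − 171.380 = -144.815°.
Δφ = -21.600 − 7.090 = -28.690°.
a = sin²(Δφ/2) + cos φ₁ · cos φ₂ · sin²(Δλ/2) = 0.899764.
c = 2·atan2(√a, √(1−a)) = 2.49731 rad → d = 6371·c ≈ 15910.34 km ≈ 8590.90 nmi.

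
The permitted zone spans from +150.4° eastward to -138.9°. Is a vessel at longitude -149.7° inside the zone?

Yes

Band width going east from +150.4° to -138.9°: ((-138.9 − 150.4) mod 360) = 70.7°.
Offset of -149.7° east of the west edge: ((-149.7 − 150.4) mod 360) = 59.9°.
59.9° ≤ 70.7° ⇒ inside.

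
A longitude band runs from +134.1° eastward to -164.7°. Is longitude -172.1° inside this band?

Band width going east from +134.1° to -164.7°: ((-164.7 − 134.1) mod 360) = 61.2°.
Offset of -172.1° east of the west edge: ((-172.1 − 134.1) mod 360) = 53.8°.
53.8° ≤ 61.2° ⇒ inside.

Yes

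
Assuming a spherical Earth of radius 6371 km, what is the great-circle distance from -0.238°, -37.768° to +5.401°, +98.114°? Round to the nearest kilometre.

15084 km

Δλ = 98.114 − -37.768 = 135.882°.
Δφ = 5.401 − -0.238 = 5.639°.
a = sin²(Δφ/2) + cos φ₁ · cos φ₂ · sin²(Δλ/2) = 0.857553.
c = 2·atan2(√a, √(1−a)) = 2.36757 rad → d = 6371·c ≈ 15083.79 km.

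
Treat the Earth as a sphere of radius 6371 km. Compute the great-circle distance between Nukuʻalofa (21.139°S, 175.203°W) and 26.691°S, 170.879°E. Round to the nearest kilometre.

Δλ = 170.879 − -175.203 = 346.082°; wrapped into (−180°, 180°]: -13.918°.
Δφ = -26.691 − -21.139 = -5.552°.
a = sin²(Δφ/2) + cos φ₁ · cos φ₂ · sin²(Δλ/2) = 0.014578.
c = 2·atan2(√a, √(1−a)) = 0.24207 rad → d = 6371·c ≈ 1542.24 km.

1542 km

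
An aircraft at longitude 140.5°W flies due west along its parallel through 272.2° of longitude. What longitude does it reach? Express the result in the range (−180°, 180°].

Start at -140.5°; shift −272.2° → -412.7°.
-412.7° lies outside (−180°, 180°]; add 360° → -52.7°.

52.7°W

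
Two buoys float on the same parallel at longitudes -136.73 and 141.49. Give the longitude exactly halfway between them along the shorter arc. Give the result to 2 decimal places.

Signed shortest Δλ from -136.73° to +141.49° is -81.78°.
Midpoint longitude = -136.73° + (-81.78°)/2 = -136.73° − 40.89° = -177.62°.
(The naïve average (-136.73 + +141.49)/2 = 2.38° is on the wrong side of the globe.)

-177.62°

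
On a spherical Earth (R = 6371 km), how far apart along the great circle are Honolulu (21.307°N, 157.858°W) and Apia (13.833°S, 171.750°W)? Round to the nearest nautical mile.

2263 nmi

Δλ = -171.750 − -157.858 = -13.892°.
Δφ = -13.833 − 21.307 = -35.140°.
a = sin²(Δφ/2) + cos φ₁ · cos φ₂ · sin²(Δλ/2) = 0.104356.
c = 2·atan2(√a, √(1−a)) = 0.65788 rad → d = 6371·c ≈ 4191.38 km ≈ 2263.16 nmi.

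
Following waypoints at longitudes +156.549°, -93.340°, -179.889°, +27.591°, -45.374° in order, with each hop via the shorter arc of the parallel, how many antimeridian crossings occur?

2

Leg 1: +156.549° → -93.340°, shortest Δλ = 110.111° (east) — crosses 180°.
Leg 2: -93.340° → -179.889°, shortest Δλ = -86.549° (west) — does not cross 180°.
Leg 3: -179.889° → +27.591°, shortest Δλ = -152.52° (west) — crosses 180°.
Leg 4: +27.591° → -45.374°, shortest Δλ = -72.965° (west) — does not cross 180°.
Total crossings: 2.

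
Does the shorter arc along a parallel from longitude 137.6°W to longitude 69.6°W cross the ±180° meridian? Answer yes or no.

Signed shortest Δλ = ((-69.6 − -137.6 + 180) mod 360) − 180 = 68.0°.
Going east by 68.0° from -137.6° reaches -69.6° without touching 180°.

No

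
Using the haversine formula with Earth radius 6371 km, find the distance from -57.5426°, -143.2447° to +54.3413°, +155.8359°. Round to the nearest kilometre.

13593 km

Δλ = 155.8359 − -143.2447 = 299.0806°; wrapped into (−180°, 180°]: -60.9194°.
Δφ = 54.3413 − -57.5426 = 111.8839°.
a = sin²(Δφ/2) + cos φ₁ · cos φ₂ · sin²(Δλ/2) = 0.766761.
c = 2·atan2(√a, √(1−a)) = 2.13356 rad → d = 6371·c ≈ 13592.89 km.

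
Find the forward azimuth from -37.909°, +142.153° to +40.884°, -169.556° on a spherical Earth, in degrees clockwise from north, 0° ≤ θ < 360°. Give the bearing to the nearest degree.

34°

Δλ = -169.556 − 142.153 = -311.709°; wrapped into (−180°, 180°]: 48.291°.
θ = atan2( sin Δλ · cos φ₂ , cos φ₁ · sin φ₂ − sin φ₁ · cos φ₂ · cos Δλ )
  = atan2(0.56441, 0.82548) = 34.362° → normalised to [0°, 360°): 34.362°.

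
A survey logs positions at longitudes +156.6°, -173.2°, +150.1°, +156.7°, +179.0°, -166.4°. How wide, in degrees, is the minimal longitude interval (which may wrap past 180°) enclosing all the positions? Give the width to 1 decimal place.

43.5°

Sort the longitudes: -173.2°, -166.4°, +150.1°, +156.6°, +156.7°, +179.0°.
Eastward gaps between consecutive values (wrapping around): 6.8°, 316.5°, 6.5°, 0.1°, 22.3°, 7.8°.
Largest gap = 316.5° ⇒ minimal covering band is its complement: 360° − 316.5° = 43.5°.
Band runs from +150.1° eastward to -166.4°, crossing the antimeridian.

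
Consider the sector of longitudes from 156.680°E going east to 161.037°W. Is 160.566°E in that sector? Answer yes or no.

Band width going east from +156.680° to -161.037°: ((-161.037 − 156.680) mod 360) = 42.283°.
Offset of +160.566° east of the west edge: ((160.566 − 156.680) mod 360) = 3.886°.
3.886° ≤ 42.283° ⇒ inside.

Yes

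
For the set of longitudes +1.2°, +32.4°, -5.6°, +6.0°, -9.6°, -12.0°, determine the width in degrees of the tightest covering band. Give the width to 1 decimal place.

Sort the longitudes: -12.0°, -9.6°, -5.6°, +1.2°, +6.0°, +32.4°.
Eastward gaps between consecutive values (wrapping around): 2.4°, 4.0°, 6.8°, 4.8°, 26.4°, 315.6°.
Largest gap = 315.6° ⇒ minimal covering band is its complement: 360° − 315.6° = 44.4°.
Band runs from -12.0° eastward to +32.4°.

44.4°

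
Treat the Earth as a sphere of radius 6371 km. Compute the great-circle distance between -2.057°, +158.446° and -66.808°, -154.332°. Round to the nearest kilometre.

8064 km

Δλ = -154.332 − 158.446 = -312.778°; wrapped into (−180°, 180°]: 47.222°.
Δφ = -66.808 − -2.057 = -64.751°.
a = sin²(Δφ/2) + cos φ₁ · cos φ₂ · sin²(Δλ/2) = 0.349858.
c = 2·atan2(√a, √(1−a)) = 1.26581 rad → d = 6371·c ≈ 8064.46 km.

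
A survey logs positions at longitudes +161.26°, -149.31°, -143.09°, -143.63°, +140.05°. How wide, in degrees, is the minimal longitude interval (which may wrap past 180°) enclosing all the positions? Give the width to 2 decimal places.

Sort the longitudes: -149.31°, -143.63°, -143.09°, +140.05°, +161.26°.
Eastward gaps between consecutive values (wrapping around): 5.68°, 0.54°, 283.14°, 21.21°, 49.43°.
Largest gap = 283.14° ⇒ minimal covering band is its complement: 360° − 283.14° = 76.86°.
Band runs from +140.05° eastward to -143.09°, crossing the antimeridian.

76.86°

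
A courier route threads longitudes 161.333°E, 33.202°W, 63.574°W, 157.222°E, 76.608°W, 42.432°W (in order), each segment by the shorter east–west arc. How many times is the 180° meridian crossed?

3

Leg 1: +161.333° → -33.202°, shortest Δλ = 165.465° (east) — crosses 180°.
Leg 2: -33.202° → -63.574°, shortest Δλ = -30.372° (west) — does not cross 180°.
Leg 3: -63.574° → +157.222°, shortest Δλ = -139.204° (west) — crosses 180°.
Leg 4: +157.222° → -76.608°, shortest Δλ = 126.17° (east) — crosses 180°.
Leg 5: -76.608° → -42.432°, shortest Δλ = 34.176° (east) — does not cross 180°.
Total crossings: 3.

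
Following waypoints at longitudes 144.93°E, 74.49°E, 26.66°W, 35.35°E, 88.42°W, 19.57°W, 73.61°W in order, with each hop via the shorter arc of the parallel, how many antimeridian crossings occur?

Leg 1: +144.93° → +74.49°, shortest Δλ = -70.44° (west) — does not cross 180°.
Leg 2: +74.49° → -26.66°, shortest Δλ = -101.15° (west) — does not cross 180°.
Leg 3: -26.66° → +35.35°, shortest Δλ = 62.01° (east) — does not cross 180°.
Leg 4: +35.35° → -88.42°, shortest Δλ = -123.77° (west) — does not cross 180°.
Leg 5: -88.42° → -19.57°, shortest Δλ = 68.85° (east) — does not cross 180°.
Leg 6: -19.57° → -73.61°, shortest Δλ = -54.04° (west) — does not cross 180°.
Total crossings: 0.

0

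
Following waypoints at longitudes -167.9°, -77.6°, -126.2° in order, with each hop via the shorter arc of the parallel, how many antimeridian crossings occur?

0

Leg 1: -167.9° → -77.6°, shortest Δλ = 90.3° (east) — does not cross 180°.
Leg 2: -77.6° → -126.2°, shortest Δλ = -48.6° (west) — does not cross 180°.
Total crossings: 0.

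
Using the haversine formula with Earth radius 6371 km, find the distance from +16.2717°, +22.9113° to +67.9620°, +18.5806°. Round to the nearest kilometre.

5756 km

Δλ = 18.5806 − 22.9113 = -4.3307°.
Δφ = 67.9620 − 16.2717 = 51.6903°.
a = sin²(Δφ/2) + cos φ₁ · cos φ₂ · sin²(Δλ/2) = 0.190558.
c = 2·atan2(√a, √(1−a)) = 0.90348 rad → d = 6371·c ≈ 5756.04 km.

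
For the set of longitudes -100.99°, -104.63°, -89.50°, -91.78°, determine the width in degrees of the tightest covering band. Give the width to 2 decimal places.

Sort the longitudes: -104.63°, -100.99°, -91.78°, -89.50°.
Eastward gaps between consecutive values (wrapping around): 3.64°, 9.21°, 2.28°, 344.87°.
Largest gap = 344.87° ⇒ minimal covering band is its complement: 360° − 344.87° = 15.13°.
Band runs from -104.63° eastward to -89.50°.

15.13°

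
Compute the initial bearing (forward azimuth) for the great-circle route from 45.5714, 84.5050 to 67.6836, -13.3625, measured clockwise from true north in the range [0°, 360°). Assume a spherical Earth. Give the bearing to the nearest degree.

331°

Δλ = -13.3625 − 84.5050 = -97.8675°.
θ = atan2( sin Δλ · cos φ₂ , cos φ₁ · sin φ₂ − sin φ₁ · cos φ₂ · cos Δλ )
  = atan2(-0.37615, 0.68471) = -28.782° → normalised to [0°, 360°): 331.218°.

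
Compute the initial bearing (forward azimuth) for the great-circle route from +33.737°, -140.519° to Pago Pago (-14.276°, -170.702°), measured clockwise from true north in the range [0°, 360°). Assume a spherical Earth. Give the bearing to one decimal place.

216.0°

Δλ = -170.702 − -140.519 = -30.183°.
θ = atan2( sin Δλ · cos φ₂ , cos φ₁ · sin φ₂ − sin φ₁ · cos φ₂ · cos Δλ )
  = atan2(-0.48724, -0.67033) = -143.988° → normalised to [0°, 360°): 216.012°.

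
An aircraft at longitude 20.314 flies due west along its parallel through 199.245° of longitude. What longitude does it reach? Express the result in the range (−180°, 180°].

Start at +20.314°; shift −199.245° → -178.931°.
-178.931° already lies in (−180°, 180°].

-178.931°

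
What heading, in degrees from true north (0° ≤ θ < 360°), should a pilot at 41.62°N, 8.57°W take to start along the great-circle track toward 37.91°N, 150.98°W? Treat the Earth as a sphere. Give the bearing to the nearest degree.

331°

Δλ = -150.98 − -8.57 = -142.41°.
θ = atan2( sin Δλ · cos φ₂ , cos φ₁ · sin φ₂ − sin φ₁ · cos φ₂ · cos Δλ )
  = atan2(-0.48128, 0.87456) = -28.825° → normalised to [0°, 360°): 331.175°.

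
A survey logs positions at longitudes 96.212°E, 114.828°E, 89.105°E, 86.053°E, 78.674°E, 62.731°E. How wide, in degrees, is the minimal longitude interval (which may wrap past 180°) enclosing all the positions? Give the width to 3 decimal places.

52.097°

Sort the longitudes: +62.731°, +78.674°, +86.053°, +89.105°, +96.212°, +114.828°.
Eastward gaps between consecutive values (wrapping around): 15.943°, 7.379°, 3.052°, 7.107°, 18.616°, 307.903°.
Largest gap = 307.903° ⇒ minimal covering band is its complement: 360° − 307.903° = 52.097°.
Band runs from +62.731° eastward to +114.828°.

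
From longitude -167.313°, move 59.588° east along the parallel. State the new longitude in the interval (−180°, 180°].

-107.725°

Start at -167.313°; shift +59.588° → -107.725°.
-107.725° already lies in (−180°, 180°].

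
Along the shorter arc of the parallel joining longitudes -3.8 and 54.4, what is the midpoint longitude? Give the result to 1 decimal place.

+25.3°

Signed shortest Δλ from -3.8° to +54.4° is +58.2°.
Midpoint longitude = -3.8° + (+58.2°)/2 = -3.8° + 29.1° = +25.3°.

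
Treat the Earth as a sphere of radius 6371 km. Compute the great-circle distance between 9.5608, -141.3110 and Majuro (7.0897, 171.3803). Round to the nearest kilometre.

5209 km

Δλ = 171.3803 − -141.3110 = 312.6913°; wrapped into (−180°, 180°]: -47.3087°.
Δφ = 7.0897 − 9.5608 = -2.4711°.
a = sin²(Δφ/2) + cos φ₁ · cos φ₂ · sin²(Δλ/2) = 0.157991.
c = 2·atan2(√a, √(1−a)) = 0.81754 rad → d = 6371·c ≈ 5208.55 km.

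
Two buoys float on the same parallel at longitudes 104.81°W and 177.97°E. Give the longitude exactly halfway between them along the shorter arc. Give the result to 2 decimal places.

Signed shortest Δλ from -104.81° to +177.97° is -77.22°.
Midpoint longitude = -104.81° + (-77.22°)/2 = -104.81° − 38.61° = -143.42°.
(The naïve average (-104.81 + +177.97)/2 = 36.58° is on the wrong side of the globe.)

143.42°W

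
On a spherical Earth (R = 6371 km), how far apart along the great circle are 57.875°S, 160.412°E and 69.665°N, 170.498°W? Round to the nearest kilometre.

14371 km

Δλ = -170.498 − 160.412 = -330.910°; wrapped into (−180°, 180°]: 29.090°.
Δφ = 69.665 − -57.875 = 127.540°.
a = sin²(Δφ/2) + cos φ₁ · cos φ₂ · sin²(Δλ/2) = 0.816313.
c = 2·atan2(√a, √(1−a)) = 2.25574 rad → d = 6371·c ≈ 14371.29 km.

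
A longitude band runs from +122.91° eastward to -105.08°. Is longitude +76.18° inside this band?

Band width going east from +122.91° to -105.08°: ((-105.08 − 122.91) mod 360) = 132.01°.
Offset of +76.18° east of the west edge: ((76.18 − 122.91) mod 360) = 313.27°.
313.27° > 132.01° ⇒ outside.

No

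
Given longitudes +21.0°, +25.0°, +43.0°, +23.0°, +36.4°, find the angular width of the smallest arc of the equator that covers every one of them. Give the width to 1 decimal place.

22.0°

Sort the longitudes: +21.0°, +23.0°, +25.0°, +36.4°, +43.0°.
Eastward gaps between consecutive values (wrapping around): 2.0°, 2.0°, 11.4°, 6.6°, 338.0°.
Largest gap = 338.0° ⇒ minimal covering band is its complement: 360° − 338.0° = 22.0°.
Band runs from +21.0° eastward to +43.0°.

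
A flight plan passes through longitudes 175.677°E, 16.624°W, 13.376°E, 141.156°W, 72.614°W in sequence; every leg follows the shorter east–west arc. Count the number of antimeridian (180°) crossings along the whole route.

Leg 1: +175.677° → -16.624°, shortest Δλ = 167.699° (east) — crosses 180°.
Leg 2: -16.624° → +13.376°, shortest Δλ = 30.0° (east) — does not cross 180°.
Leg 3: +13.376° → -141.156°, shortest Δλ = -154.532° (west) — does not cross 180°.
Leg 4: -141.156° → -72.614°, shortest Δλ = 68.542° (east) — does not cross 180°.
Total crossings: 1.

1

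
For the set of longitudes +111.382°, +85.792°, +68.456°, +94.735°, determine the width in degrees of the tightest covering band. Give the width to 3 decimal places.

42.926°

Sort the longitudes: +68.456°, +85.792°, +94.735°, +111.382°.
Eastward gaps between consecutive values (wrapping around): 17.336°, 8.943°, 16.647°, 317.074°.
Largest gap = 317.074° ⇒ minimal covering band is its complement: 360° − 317.074° = 42.926°.
Band runs from +68.456° eastward to +111.382°.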